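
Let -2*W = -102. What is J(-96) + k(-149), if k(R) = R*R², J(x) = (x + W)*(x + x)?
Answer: -3299309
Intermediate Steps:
W = 51 (W = -½*(-102) = 51)
J(x) = 2*x*(51 + x) (J(x) = (x + 51)*(x + x) = (51 + x)*(2*x) = 2*x*(51 + x))
k(R) = R³
J(-96) + k(-149) = 2*(-96)*(51 - 96) + (-149)³ = 2*(-96)*(-45) - 3307949 = 8640 - 3307949 = -3299309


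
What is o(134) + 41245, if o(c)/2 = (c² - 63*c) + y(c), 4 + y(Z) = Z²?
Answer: 96177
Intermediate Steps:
y(Z) = -4 + Z²
o(c) = -8 - 126*c + 4*c² (o(c) = 2*((c² - 63*c) + (-4 + c²)) = 2*(-4 - 63*c + 2*c²) = -8 - 126*c + 4*c²)
o(134) + 41245 = (-8 - 126*134 + 4*134²) + 41245 = (-8 - 16884 + 4*17956) + 41245 = (-8 - 16884 + 71824) + 41245 = 54932 + 41245 = 96177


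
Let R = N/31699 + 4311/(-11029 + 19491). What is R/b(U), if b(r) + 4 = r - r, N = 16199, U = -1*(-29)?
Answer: -273730327/1072947752 ≈ -0.25512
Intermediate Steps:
U = 29
b(r) = -4 (b(r) = -4 + (r - r) = -4 + 0 = -4)
R = 273730327/268236938 (R = 16199/31699 + 4311/(-11029 + 19491) = 16199*(1/31699) + 4311/8462 = 16199/31699 + 4311*(1/8462) = 16199/31699 + 4311/8462 = 273730327/268236938 ≈ 1.0205)
R/b(U) = (273730327/268236938)/(-4) = (273730327/268236938)*(-¼) = -273730327/1072947752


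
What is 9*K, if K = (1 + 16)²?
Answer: 2601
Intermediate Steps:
K = 289 (K = 17² = 289)
9*K = 9*289 = 2601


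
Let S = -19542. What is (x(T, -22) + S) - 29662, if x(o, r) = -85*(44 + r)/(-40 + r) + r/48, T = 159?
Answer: -36585677/744 ≈ -49174.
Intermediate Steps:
x(o, r) = r/48 - 85*(44 + r)/(-40 + r) (x(o, r) = -85*(44 + r)/(-40 + r) + r*(1/48) = -85*(44 + r)/(-40 + r) + r/48 = r/48 - 85*(44 + r)/(-40 + r))
(x(T, -22) + S) - 29662 = ((-179520 + (-22)² - 4120*(-22))/(48*(-40 - 22)) - 19542) - 29662 = ((1/48)*(-179520 + 484 + 90640)/(-62) - 19542) - 29662 = ((1/48)*(-1/62)*(-88396) - 19542) - 29662 = (22099/744 - 19542) - 29662 = -14517149/744 - 29662 = -36585677/744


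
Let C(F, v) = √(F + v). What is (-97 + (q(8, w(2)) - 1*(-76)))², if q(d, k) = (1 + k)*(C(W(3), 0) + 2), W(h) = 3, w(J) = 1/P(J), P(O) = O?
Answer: 1323/4 - 54*√3 ≈ 237.22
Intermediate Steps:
w(J) = 1/J
q(d, k) = (1 + k)*(2 + √3) (q(d, k) = (1 + k)*(√(3 + 0) + 2) = (1 + k)*(√3 + 2) = (1 + k)*(2 + √3))
(-97 + (q(8, w(2)) - 1*(-76)))² = (-97 + ((2 + √3 + 2/2 + √3/2) - 1*(-76)))² = (-97 + ((2 + √3 + 2*(½) + √3/2) + 76))² = (-97 + ((2 + √3 + 1 + √3/2) + 76))² = (-97 + ((3 + 3*√3/2) + 76))² = (-97 + (79 + 3*√3/2))² = (-18 + 3*√3/2)²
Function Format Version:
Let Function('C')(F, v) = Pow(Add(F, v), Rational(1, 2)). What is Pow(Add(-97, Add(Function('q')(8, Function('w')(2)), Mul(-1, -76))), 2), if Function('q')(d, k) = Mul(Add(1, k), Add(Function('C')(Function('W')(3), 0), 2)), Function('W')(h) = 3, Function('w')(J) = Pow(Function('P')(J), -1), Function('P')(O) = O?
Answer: Add(Rational(1323, 4), Mul(-54, Pow(3, Rational(1, 2)))) ≈ 237.22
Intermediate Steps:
Function('w')(J) = Pow(J, -1)
Function('q')(d, k) = Mul(Add(1, k), Add(2, Pow(3, Rational(1, 2)))) (Function('q')(d, k) = Mul(Add(1, k), Add(Pow(Add(3, 0), Rational(1, 2)), 2)) = Mul(Add(1, k), Add(Pow(3, Rational(1, 2)), 2)) = Mul(Add(1, k), Add(2, Pow(3, Rational(1, 2)))))
Pow(Add(-97, Add(Function('q')(8, Function('w')(2)), Mul(-1, -76))), 2) = Pow(Add(-97, Add(Add(2, Pow(3, Rational(1, 2)), Mul(2, Pow(2, -1)), Mul(Pow(2, -1), Pow(3, Rational(1, 2)))), Mul(-1, -76))), 2) = Pow(Add(-97, Add(Add(2, Pow(3, Rational(1, 2)), Mul(2, Rational(1, 2)), Mul(Rational(1, 2), Pow(3, Rational(1, 2)))), 76)), 2) = Pow(Add(-97, Add(Add(2, Pow(3, Rational(1, 2)), 1, Mul(Rational(1, 2), Pow(3, Rational(1, 2)))), 76)), 2) = Pow(Add(-97, Add(Add(3, Mul(Rational(3, 2), Pow(3, Rational(1, 2)))), 76)), 2) = Pow(Add(-97, Add(79, Mul(Rational(3, 2), Pow(3, Rational(1, 2))))), 2) = Pow(Add(-18, Mul(Rational(3, 2), Pow(3, Rational(1, 2)))), 2)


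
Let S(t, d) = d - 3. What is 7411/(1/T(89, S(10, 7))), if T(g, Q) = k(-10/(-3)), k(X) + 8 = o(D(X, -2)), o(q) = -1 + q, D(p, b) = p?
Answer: -125987/3 ≈ -41996.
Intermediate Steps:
S(t, d) = -3 + d
k(X) = -9 + X (k(X) = -8 + (-1 + X) = -9 + X)
T(g, Q) = -17/3 (T(g, Q) = -9 - 10/(-3) = -9 - 10*(-⅓) = -9 + 10/3 = -17/3)
7411/(1/T(89, S(10, 7))) = 7411/(1/(-17/3)) = 7411/(-3/17) = 7411*(-17/3) = -125987/3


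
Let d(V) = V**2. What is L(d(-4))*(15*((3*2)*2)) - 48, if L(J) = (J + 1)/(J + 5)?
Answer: 684/7 ≈ 97.714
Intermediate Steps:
L(J) = (1 + J)/(5 + J)
L(d(-4))*(15*((3*2)*2)) - 48 = ((1 + (-4)**2)/(5 + (-4)**2))*(15*((3*2)*2)) - 48 = ((1 + 16)/(5 + 16))*(15*(6*2)) - 48 = (17/21)*(15*12) - 48 = ((1/21)*17)*180 - 48 = (17/21)*180 - 48 = 1020/7 - 48 = 684/7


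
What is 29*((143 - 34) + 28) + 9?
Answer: 3982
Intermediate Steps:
29*((143 - 34) + 28) + 9 = 29*(109 + 28) + 9 = 29*137 + 9 = 3973 + 9 = 3982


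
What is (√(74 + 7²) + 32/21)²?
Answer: 55267/441 + 64*√123/21 ≈ 159.12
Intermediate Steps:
(√(74 + 7²) + 32/21)² = (√(74 + 49) + 32*(1/21))² = (√123 + 32/21)² = (32/21 + √123)²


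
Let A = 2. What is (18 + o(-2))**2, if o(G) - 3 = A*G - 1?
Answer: 256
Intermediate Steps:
o(G) = 2 + 2*G (o(G) = 3 + (2*G - 1) = 3 + (-1 + 2*G) = 2 + 2*G)
(18 + o(-2))**2 = (18 + (2 + 2*(-2)))**2 = (18 + (2 - 4))**2 = (18 - 2)**2 = 16**2 = 256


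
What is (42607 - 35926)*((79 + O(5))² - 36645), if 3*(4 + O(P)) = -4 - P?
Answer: -210190941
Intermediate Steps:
O(P) = -16/3 - P/3 (O(P) = -4 + (-4 - P)/3 = -4 + (-4/3 - P/3) = -16/3 - P/3)
(42607 - 35926)*((79 + O(5))² - 36645) = (42607 - 35926)*((79 + (-16/3 - ⅓*5))² - 36645) = 6681*((79 + (-16/3 - 5/3))² - 36645) = 6681*((79 - 7)² - 36645) = 6681*(72² - 36645) = 6681*(5184 - 36645) = 6681*(-31461) = -210190941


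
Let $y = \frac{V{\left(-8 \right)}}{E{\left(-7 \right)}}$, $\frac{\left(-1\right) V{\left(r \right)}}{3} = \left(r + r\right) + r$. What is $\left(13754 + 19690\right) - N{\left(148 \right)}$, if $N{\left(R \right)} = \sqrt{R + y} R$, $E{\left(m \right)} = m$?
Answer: $33444 - \frac{296 \sqrt{1687}}{7} \approx 31707.0$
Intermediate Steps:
$V{\left(r \right)} = - 9 r$ ($V{\left(r \right)} = - 3 \left(\left(r + r\right) + r\right) = - 3 \left(2 r + r\right) = - 3 \cdot 3 r = - 9 r$)
$y = - \frac{72}{7}$ ($y = \frac{\left(-9\right) \left(-8\right)}{-7} = 72 \left(- \frac{1}{7}\right) = - \frac{72}{7} \approx -10.286$)
$N{\left(R \right)} = R \sqrt{- \frac{72}{7} + R}$ ($N{\left(R \right)} = \sqrt{R - \frac{72}{7}} R = \sqrt{- \frac{72}{7} + R} R = R \sqrt{- \frac{72}{7} + R}$)
$\left(13754 + 19690\right) - N{\left(148 \right)} = \left(13754 + 19690\right) - \frac{1}{7} \cdot 148 \sqrt{-504 + 49 \cdot 148} = 33444 - \frac{1}{7} \cdot 148 \sqrt{-504 + 7252} = 33444 - \frac{1}{7} \cdot 148 \sqrt{6748} = 33444 - \frac{1}{7} \cdot 148 \cdot 2 \sqrt{1687} = 33444 - \frac{296 \sqrt{1687}}{7}$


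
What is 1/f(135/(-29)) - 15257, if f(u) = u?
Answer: -2059724/135 ≈ -15257.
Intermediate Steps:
1/f(135/(-29)) - 15257 = 1/(135/(-29)) - 15257 = 1/(135*(-1/29)) - 15257 = 1/(-135/29) - 15257 = -29/135 - 15257 = -2059724/135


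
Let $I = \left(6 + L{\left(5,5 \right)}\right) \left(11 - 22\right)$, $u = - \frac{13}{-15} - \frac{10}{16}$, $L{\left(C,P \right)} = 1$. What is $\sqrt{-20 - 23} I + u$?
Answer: $\frac{29}{120} - 77 i \sqrt{43} \approx 0.24167 - 504.92 i$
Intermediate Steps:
$u = \frac{29}{120}$ ($u = \left(-13\right) \left(- \frac{1}{15}\right) - \frac{5}{8} = \frac{13}{15} - \frac{5}{8} = \frac{29}{120} \approx 0.24167$)
$I = -77$ ($I = \left(6 + 1\right) \left(11 - 22\right) = 7 \left(-11\right) = -77$)
$\sqrt{-20 - 23} I + u = \sqrt{-20 - 23} \left(-77\right) + \frac{29}{120} = \sqrt{-43} \left(-77\right) + \frac{29}{120} = i \sqrt{43} \left(-77\right) + \frac{29}{120} = - 77 i \sqrt{43} + \frac{29}{120} = \frac{29}{120} - 77 i \sqrt{43}$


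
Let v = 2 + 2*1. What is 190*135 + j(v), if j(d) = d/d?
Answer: 25651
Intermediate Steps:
v = 4 (v = 2 + 2 = 4)
j(d) = 1
190*135 + j(v) = 190*135 + 1 = 25650 + 1 = 25651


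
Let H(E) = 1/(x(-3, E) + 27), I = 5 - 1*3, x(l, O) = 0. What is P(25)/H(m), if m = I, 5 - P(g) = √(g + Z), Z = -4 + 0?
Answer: 135 - 27*√21 ≈ 11.270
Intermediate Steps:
Z = -4
P(g) = 5 - √(-4 + g) (P(g) = 5 - √(g - 4) = 5 - √(-4 + g))
I = 2 (I = 5 - 3 = 2)
m = 2
H(E) = 1/27 (H(E) = 1/(0 + 27) = 1/27)
P(25)/H(m) = (5 - √(-4 + 25))/(1/27) = (5 - √21)*27 = 135 - 27*√21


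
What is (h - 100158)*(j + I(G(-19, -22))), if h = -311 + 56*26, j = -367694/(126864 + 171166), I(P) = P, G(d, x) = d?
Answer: 298537264716/149015 ≈ 2.0034e+6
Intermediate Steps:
j = -183847/149015 (j = -367694/298030 = -367694*1/298030 = -183847/149015 ≈ -1.2337)
h = 1145 (h = -311 + 1456 = 1145)
(h - 100158)*(j + I(G(-19, -22))) = (1145 - 100158)*(-183847/149015 - 19) = -99013*(-3015132/149015) = 298537264716/149015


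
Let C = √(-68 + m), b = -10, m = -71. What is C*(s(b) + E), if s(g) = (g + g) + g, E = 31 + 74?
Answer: 75*I*√139 ≈ 884.24*I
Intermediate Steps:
E = 105
C = I*√139 (C = √(-68 - 71) = √(-139) = I*√139 ≈ 11.79*I)
s(g) = 3*g (s(g) = 2*g + g = 3*g)
C*(s(b) + E) = (I*√139)*(3*(-10) + 105) = (I*√139)*(-30 + 105) = (I*√139)*75 = 75*I*√139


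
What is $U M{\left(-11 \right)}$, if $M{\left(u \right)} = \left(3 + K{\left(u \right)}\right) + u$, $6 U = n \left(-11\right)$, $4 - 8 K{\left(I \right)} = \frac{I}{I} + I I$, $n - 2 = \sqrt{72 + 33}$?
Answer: $\frac{1001}{12} + \frac{1001 \sqrt{105}}{24} \approx 510.8$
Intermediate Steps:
$n = 2 + \sqrt{105}$ ($n = 2 + \sqrt{72 + 33} = 2 + \sqrt{105} \approx 12.247$)
$K{\left(I \right)} = \frac{3}{8} - \frac{I^{2}}{8}$ ($K{\left(I \right)} = \frac{1}{2} - \frac{\frac{I}{I} + I I}{8} = \frac{1}{2} - \frac{1 + I^{2}}{8} = \frac{1}{2} - \left(\frac{1}{8} + \frac{I^{2}}{8}\right) = \frac{3}{8} - \frac{I^{2}}{8}$)
$U = - \frac{11}{3} - \frac{11 \sqrt{105}}{6}$ ($U = \frac{\left(2 + \sqrt{105}\right) \left(-11\right)}{6} = \frac{-22 - 11 \sqrt{105}}{6} = - \frac{11}{3} - \frac{11 \sqrt{105}}{6} \approx -22.453$)
$M{\left(u \right)} = \frac{27}{8} + u - \frac{u^{2}}{8}$ ($M{\left(u \right)} = \left(3 - \left(- \frac{3}{8} + \frac{u^{2}}{8}\right)\right) + u = \left(\frac{27}{8} - \frac{u^{2}}{8}\right) + u = \frac{27}{8} + u - \frac{u^{2}}{8}$)
$U M{\left(-11 \right)} = \left(- \frac{11}{3} - \frac{11 \sqrt{105}}{6}\right) \left(\frac{27}{8} - 11 - \frac{\left(-11\right)^{2}}{8}\right) = \left(- \frac{11}{3} - \frac{11 \sqrt{105}}{6}\right) \left(\frac{27}{8} - 11 - \frac{121}{8}\right) = \left(- \frac{11}{3} - \frac{11 \sqrt{105}}{6}\right) \left(- \frac{91}{4}\right) = \frac{1001}{12} + \frac{1001 \sqrt{105}}{24}$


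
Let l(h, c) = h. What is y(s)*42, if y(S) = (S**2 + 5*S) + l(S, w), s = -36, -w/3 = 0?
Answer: 45360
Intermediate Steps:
w = 0 (w = -3*0 = 0)
y(S) = S**2 + 6*S (y(S) = (S**2 + 5*S) + S = S**2 + 6*S)
y(s)*42 = -36*(6 - 36)*42 = -36*(-30)*42 = 1080*42 = 45360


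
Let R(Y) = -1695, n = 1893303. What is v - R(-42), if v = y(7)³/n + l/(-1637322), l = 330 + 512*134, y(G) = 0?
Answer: 1387595926/818661 ≈ 1695.0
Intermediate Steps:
l = 68938 (l = 330 + 68608 = 68938)
v = -34469/818661 (v = 0³/1893303 + 68938/(-1637322) = 0*(1/1893303) + 68938*(-1/1637322) = 0 - 34469/818661 = -34469/818661 ≈ -0.042104)
v - R(-42) = -34469/818661 - 1*(-1695) = -34469/818661 + 1695 = 1387595926/818661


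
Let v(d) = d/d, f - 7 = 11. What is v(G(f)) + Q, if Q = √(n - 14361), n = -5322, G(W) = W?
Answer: 1 + 81*I*√3 ≈ 1.0 + 140.3*I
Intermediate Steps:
f = 18 (f = 7 + 11 = 18)
v(d) = 1
Q = 81*I*√3 (Q = √(-5322 - 14361) = √(-19683) = 81*I*√3 ≈ 140.3*I)
v(G(f)) + Q = 1 + 81*I*√3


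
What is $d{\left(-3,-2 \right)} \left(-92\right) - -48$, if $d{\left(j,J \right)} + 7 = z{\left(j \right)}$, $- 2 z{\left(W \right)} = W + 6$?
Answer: $830$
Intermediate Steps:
$z{\left(W \right)} = -3 - \frac{W}{2}$ ($z{\left(W \right)} = - \frac{W + 6}{2} = - \frac{6 + W}{2} = -3 - \frac{W}{2}$)
$d{\left(j,J \right)} = -10 - \frac{j}{2}$ ($d{\left(j,J \right)} = -7 - \left(3 + \frac{j}{2}\right) = -10 - \frac{j}{2}$)
$d{\left(-3,-2 \right)} \left(-92\right) - -48 = \left(-10 - - \frac{3}{2}\right) \left(-92\right) - -48 = \left(-10 + \frac{3}{2}\right) \left(-92\right) + 48 = \left(- \frac{17}{2}\right) \left(-92\right) + 48 = 782 + 48 = 830$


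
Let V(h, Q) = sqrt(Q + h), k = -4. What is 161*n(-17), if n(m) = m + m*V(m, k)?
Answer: -2737 - 2737*I*sqrt(21) ≈ -2737.0 - 12543.0*I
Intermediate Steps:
n(m) = m + m*sqrt(-4 + m)
161*n(-17) = 161*(-17*(1 + sqrt(-4 - 17))) = 161*(-17*(1 + sqrt(-21))) = 161*(-17*(1 + I*sqrt(21))) = 161*(-17 - 17*I*sqrt(21)) = -2737 - 2737*I*sqrt(21)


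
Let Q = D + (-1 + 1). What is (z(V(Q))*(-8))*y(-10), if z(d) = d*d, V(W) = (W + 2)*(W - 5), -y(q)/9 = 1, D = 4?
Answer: 2592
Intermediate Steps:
y(q) = -9 (y(q) = -9*1 = -9)
Q = 4 (Q = 4 + (-1 + 1) = 4 + 0 = 4)
V(W) = (-5 + W)*(2 + W) (V(W) = (2 + W)*(-5 + W) = (-5 + W)*(2 + W))
z(d) = d²
(z(V(Q))*(-8))*y(-10) = ((-10 + 4² - 3*4)²*(-8))*(-9) = ((-10 + 16 - 12)²*(-8))*(-9) = ((-6)²*(-8))*(-9) = (36*(-8))*(-9) = -288*(-9) = 2592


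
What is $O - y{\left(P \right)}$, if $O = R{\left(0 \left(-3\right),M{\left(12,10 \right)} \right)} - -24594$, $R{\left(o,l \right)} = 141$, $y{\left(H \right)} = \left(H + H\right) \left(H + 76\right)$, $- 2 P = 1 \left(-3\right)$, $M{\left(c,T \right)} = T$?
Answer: $\frac{49005}{2} \approx 24503.0$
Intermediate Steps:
$P = \frac{3}{2}$ ($P = - \frac{1 \left(-3\right)}{2} = \left(- \frac{1}{2}\right) \left(-3\right) = \frac{3}{2} \approx 1.5$)
$y{\left(H \right)} = 2 H \left(76 + H\right)$
$O = 24735$ ($O = 141 - -24594 = 141 + 24594 = 24735$)
$O - y{\left(P \right)} = 24735 - 2 \cdot \frac{3}{2} \left(76 + \frac{3}{2}\right) = 24735 - 2 \cdot \frac{3}{2} \cdot \frac{155}{2} = 24735 - \frac{465}{2} = \frac{49005}{2}$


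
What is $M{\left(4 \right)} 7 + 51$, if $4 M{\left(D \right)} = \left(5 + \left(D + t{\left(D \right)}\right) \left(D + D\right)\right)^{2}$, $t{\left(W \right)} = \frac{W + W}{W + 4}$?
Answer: $\frac{14379}{4} \approx 3594.8$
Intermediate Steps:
$t{\left(W \right)} = \frac{2 W}{4 + W}$
$M{\left(D \right)} = \frac{\left(5 + 2 D \left(D + \frac{2 D}{4 + D}\right)\right)^{2}}{4}$ ($M{\left(D \right)} = \frac{\left(5 + \left(D + \frac{2 D}{4 + D}\right) \left(D + D\right)\right)^{2}}{4} = \frac{\left(5 + \left(D + \frac{2 D}{4 + D}\right) 2 D\right)^{2}}{4} = \frac{\left(5 + 2 D \left(D + \frac{2 D}{4 + D}\right)\right)^{2}}{4}$)
$M{\left(4 \right)} 7 + 51 = \frac{\left(4 \cdot 4^{2} + \left(4 + 4\right) \left(5 + 2 \cdot 4^{2}\right)\right)^{2}}{4 \left(4 + 4\right)^{2}} \cdot 7 + 51 = \frac{\left(4 \cdot 16 + 8 \left(5 + 2 \cdot 16\right)\right)^{2}}{4 \cdot 64} \cdot 7 + 51 = \frac{1}{4} \cdot \frac{1}{64} \left(64 + 8 \left(5 + 32\right)\right)^{2} \cdot 7 + 51 = \frac{1}{4} \cdot \frac{1}{64} \left(64 + 8 \cdot 37\right)^{2} \cdot 7 + 51 = \frac{1}{4} \cdot \frac{1}{64} \left(64 + 296\right)^{2} \cdot 7 + 51 = \frac{1}{4} \cdot \frac{1}{64} \cdot 360^{2} \cdot 7 + 51 = \frac{1}{4} \cdot \frac{1}{64} \cdot 129600 \cdot 7 + 51 = \frac{2025}{4} \cdot 7 + 51 = \frac{14175}{4} + 51 = \frac{14379}{4}$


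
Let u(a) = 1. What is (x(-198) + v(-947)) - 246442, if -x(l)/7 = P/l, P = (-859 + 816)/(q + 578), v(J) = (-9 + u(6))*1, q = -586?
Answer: -390376499/1584 ≈ -2.4645e+5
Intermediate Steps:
v(J) = -8 (v(J) = (-9 + 1)*1 = -8*1 = -8)
P = 43/8 (P = (-859 + 816)/(-586 + 578) = -43/(-8) = -43*(-1/8) = 43/8 ≈ 5.3750)
x(l) = -301/(8*l)
(x(-198) + v(-947)) - 246442 = (-301/8/(-198) - 8) - 246442 = (-301/8*(-1/198) - 8) - 246442 = (301/1584 - 8) - 246442 = -12371/1584 - 246442 = -390376499/1584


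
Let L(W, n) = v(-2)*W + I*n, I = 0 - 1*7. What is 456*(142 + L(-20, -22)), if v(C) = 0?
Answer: 134976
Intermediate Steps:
I = -7 (I = 0 - 7 = -7)
L(W, n) = -7*n (L(W, n) = 0*W - 7*n = 0 - 7*n = -7*n)
456*(142 + L(-20, -22)) = 456*(142 - 7*(-22)) = 456*(142 + 154) = 456*296 = 134976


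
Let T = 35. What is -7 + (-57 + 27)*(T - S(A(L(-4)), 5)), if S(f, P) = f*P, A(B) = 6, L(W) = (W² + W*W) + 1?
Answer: -157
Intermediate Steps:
L(W) = 1 + 2*W² (L(W) = (W² + W²) + 1 = 2*W² + 1 = 1 + 2*W²)
S(f, P) = P*f
-7 + (-57 + 27)*(T - S(A(L(-4)), 5)) = -7 + (-57 + 27)*(35 - 5*6) = -7 - 30*(35 - 1*30) = -7 - 30*(35 - 30) = -7 - 30*5 = -7 - 150 = -157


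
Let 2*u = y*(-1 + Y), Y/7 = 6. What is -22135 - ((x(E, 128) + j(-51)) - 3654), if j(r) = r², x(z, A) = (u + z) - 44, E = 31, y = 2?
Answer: -21110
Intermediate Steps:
Y = 42 (Y = 7*6 = 42)
u = 41 (u = (2*(-1 + 42))/2 = (2*41)/2 = (½)*82 = 41)
x(z, A) = -3 + z (x(z, A) = (41 + z) - 44 = -3 + z)
-22135 - ((x(E, 128) + j(-51)) - 3654) = -22135 - (((-3 + 31) + (-51)²) - 3654) = -22135 - ((28 + 2601) - 3654) = -22135 - (2629 - 3654) = -22135 - 1*(-1025) = -22135 + 1025 = -21110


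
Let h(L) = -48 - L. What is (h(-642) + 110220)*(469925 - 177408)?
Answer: 32414978838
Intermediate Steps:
(h(-642) + 110220)*(469925 - 177408) = ((-48 - 1*(-642)) + 110220)*(469925 - 177408) = ((-48 + 642) + 110220)*292517 = (594 + 110220)*292517 = 110814*292517 = 32414978838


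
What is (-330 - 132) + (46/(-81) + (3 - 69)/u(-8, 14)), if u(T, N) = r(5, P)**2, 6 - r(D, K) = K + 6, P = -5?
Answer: -942046/2025 ≈ -465.21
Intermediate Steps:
r(D, K) = -K (r(D, K) = 6 - (K + 6) = 6 - (6 + K) = 6 + (-6 - K) = -K)
u(T, N) = 25 (u(T, N) = (-1*(-5))**2 = 5**2 = 25)
(-330 - 132) + (46/(-81) + (3 - 69)/u(-8, 14)) = (-330 - 132) + (46/(-81) + (3 - 69)/25) = -462 + (46*(-1/81) - 66*1/25) = -462 + (-46/81 - 66/25) = -462 - 6496/2025 = -942046/2025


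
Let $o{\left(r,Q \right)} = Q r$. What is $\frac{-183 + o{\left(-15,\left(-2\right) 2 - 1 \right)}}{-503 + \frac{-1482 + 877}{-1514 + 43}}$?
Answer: $\frac{13239}{61609} \approx 0.21489$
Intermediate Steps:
$\frac{-183 + o{\left(-15,\left(-2\right) 2 - 1 \right)}}{-503 + \frac{-1482 + 877}{-1514 + 43}} = \frac{-183 + \left(\left(-2\right) 2 - 1\right) \left(-15\right)}{-503 + \frac{-1482 + 877}{-1514 + 43}} = \frac{-183 + \left(-4 - 1\right) \left(-15\right)}{-503 - \frac{605}{-1471}} = \frac{-183 - -75}{-503 - - \frac{605}{1471}} = \frac{-183 + 75}{-503 + \frac{605}{1471}} = - \frac{108}{- \frac{739308}{1471}} = \left(-108\right) \left(- \frac{1471}{739308}\right) = \frac{13239}{61609}$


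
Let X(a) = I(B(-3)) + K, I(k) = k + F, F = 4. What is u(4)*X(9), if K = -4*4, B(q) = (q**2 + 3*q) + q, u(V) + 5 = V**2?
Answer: -165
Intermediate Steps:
u(V) = -5 + V**2
B(q) = q**2 + 4*q
I(k) = 4 + k (I(k) = k + 4 = 4 + k)
K = -16
X(a) = -15 (X(a) = (4 - 3*(4 - 3)) - 16 = (4 - 3*1) - 16 = (4 - 3) - 16 = 1 - 16 = -15)
u(4)*X(9) = (-5 + 4**2)*(-15) = (-5 + 16)*(-15) = 11*(-15) = -165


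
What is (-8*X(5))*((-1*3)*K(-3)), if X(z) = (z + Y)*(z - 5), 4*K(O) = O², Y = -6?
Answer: 0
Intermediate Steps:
K(O) = O²/4
X(z) = (-6 + z)*(-5 + z) (X(z) = (z - 6)*(z - 5) = (-6 + z)*(-5 + z))
(-8*X(5))*((-1*3)*K(-3)) = (-8*(30 + 5² - 11*5))*((-1*3)*((¼)*(-3)²)) = (-8*(30 + 25 - 55))*(-3*9/4) = (-8*0)*(-3*9/4) = 0*(-27/4) = 0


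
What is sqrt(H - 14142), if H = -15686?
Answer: 2*I*sqrt(7457) ≈ 172.71*I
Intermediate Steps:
sqrt(H - 14142) = sqrt(-15686 - 14142) = sqrt(-29828) = 2*I*sqrt(7457)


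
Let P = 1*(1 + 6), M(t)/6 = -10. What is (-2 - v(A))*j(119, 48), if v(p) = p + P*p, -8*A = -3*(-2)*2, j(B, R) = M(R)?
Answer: -600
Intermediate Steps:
M(t) = -60 (M(t) = 6*(-10) = -60)
j(B, R) = -60
A = -3/2 (A = -(-3*(-2))*2/8 = -3*2/4 = -⅛*12 = -3/2 ≈ -1.5000)
P = 7 (P = 1*7 = 7)
v(p) = 8*p (v(p) = p + 7*p = 8*p)
(-2 - v(A))*j(119, 48) = (-2 - 8*(-3)/2)*(-60) = (-2 - 1*(-12))*(-60) = (-2 + 12)*(-60) = 10*(-60) = -600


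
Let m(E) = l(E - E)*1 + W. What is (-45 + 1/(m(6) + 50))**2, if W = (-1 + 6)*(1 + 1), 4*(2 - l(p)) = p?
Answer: 7778521/3844 ≈ 2023.5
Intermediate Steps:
l(p) = 2 - p/4
W = 10 (W = 5*2 = 10)
m(E) = 12 (m(E) = (2 - (E - E)/4)*1 + 10 = (2 - 1/4*0)*1 + 10 = (2 + 0)*1 + 10 = 2*1 + 10 = 2 + 10 = 12)
(-45 + 1/(m(6) + 50))**2 = (-45 + 1/(12 + 50))**2 = (-45 + 1/62)**2 = (-2789/62)**2 = 7778521/3844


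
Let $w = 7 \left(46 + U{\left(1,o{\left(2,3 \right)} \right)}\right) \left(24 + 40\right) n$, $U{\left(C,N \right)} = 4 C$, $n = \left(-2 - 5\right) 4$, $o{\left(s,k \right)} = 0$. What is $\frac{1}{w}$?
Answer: $- \frac{1}{627200} \approx -1.5944 \cdot 10^{-6}$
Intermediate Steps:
$n = -28$ ($n = \left(-7\right) 4 = -28$)
$w = -627200$ ($w = 7 \left(46 + 4 \cdot 1\right) \left(24 + 40\right) \left(-28\right) = 7 \left(46 + 4\right) 64 \left(-28\right) = 7 \cdot 50 \cdot 64 \left(-28\right) = 7 \cdot 3200 \left(-28\right) = 22400 \left(-28\right) = -627200$)
$\frac{1}{w} = \frac{1}{-627200} = - \frac{1}{627200}$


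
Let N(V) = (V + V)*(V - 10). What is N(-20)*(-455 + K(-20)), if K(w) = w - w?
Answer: -546000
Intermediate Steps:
K(w) = 0
N(V) = 2*V*(-10 + V) (N(V) = (2*V)*(-10 + V) = 2*V*(-10 + V))
N(-20)*(-455 + K(-20)) = (2*(-20)*(-10 - 20))*(-455 + 0) = (2*(-20)*(-30))*(-455) = 1200*(-455) = -546000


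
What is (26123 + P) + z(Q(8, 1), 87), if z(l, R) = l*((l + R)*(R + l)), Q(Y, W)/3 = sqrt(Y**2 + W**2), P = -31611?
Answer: 96302 + 24462*sqrt(65) ≈ 2.9352e+5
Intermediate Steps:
Q(Y, W) = 3*sqrt(W**2 + Y**2) (Q(Y, W) = 3*sqrt(Y**2 + W**2) = 3*sqrt(W**2 + Y**2))
z(l, R) = l*(R + l)**2 (z(l, R) = l*((R + l)*(R + l)) = l*(R + l)**2)
(26123 + P) + z(Q(8, 1), 87) = (26123 - 31611) + (3*sqrt(1**2 + 8**2))*(87 + 3*sqrt(1**2 + 8**2))**2 = -5488 + (3*sqrt(1 + 64))*(87 + 3*sqrt(1 + 64))**2 = -5488 + (3*sqrt(65))*(87 + 3*sqrt(65))**2 = -5488 + 3*sqrt(65)*(87 + 3*sqrt(65))**2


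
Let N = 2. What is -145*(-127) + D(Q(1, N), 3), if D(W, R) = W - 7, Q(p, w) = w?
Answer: 18410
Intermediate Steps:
D(W, R) = -7 + W
-145*(-127) + D(Q(1, N), 3) = -145*(-127) + (-7 + 2) = 18415 - 5 = 18410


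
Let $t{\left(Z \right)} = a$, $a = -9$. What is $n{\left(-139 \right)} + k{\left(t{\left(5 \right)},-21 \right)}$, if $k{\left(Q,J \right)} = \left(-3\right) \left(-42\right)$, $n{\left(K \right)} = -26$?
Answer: $100$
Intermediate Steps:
$t{\left(Z \right)} = -9$
$k{\left(Q,J \right)} = 126$
$n{\left(-139 \right)} + k{\left(t{\left(5 \right)},-21 \right)} = -26 + 126 = 100$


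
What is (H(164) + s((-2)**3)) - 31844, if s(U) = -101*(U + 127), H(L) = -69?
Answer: -43932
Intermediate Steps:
s(U) = -12827 - 101*U (s(U) = -101*(127 + U) = -12827 - 101*U)
(H(164) + s((-2)**3)) - 31844 = (-69 + (-12827 - 101*(-2)**3)) - 31844 = (-69 + (-12827 - 101*(-8))) - 31844 = (-69 + (-12827 + 808)) - 31844 = (-69 - 12019) - 31844 = -12088 - 31844 = -43932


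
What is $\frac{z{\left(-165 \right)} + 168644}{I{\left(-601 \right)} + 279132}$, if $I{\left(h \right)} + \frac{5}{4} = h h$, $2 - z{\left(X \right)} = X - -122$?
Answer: $\frac{674756}{2561327} \approx 0.26344$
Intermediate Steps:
$z{\left(X \right)} = -120 - X$ ($z{\left(X \right)} = 2 - \left(X - -122\right) = 2 - \left(X + 122\right) = 2 - \left(122 + X\right) = -120 - X$)
$I{\left(h \right)} = - \frac{5}{4} + h^{2}$ ($I{\left(h \right)} = - \frac{5}{4} + h h = - \frac{5}{4} + h^{2}$)
$\frac{z{\left(-165 \right)} + 168644}{I{\left(-601 \right)} + 279132} = \frac{\left(-120 - -165\right) + 168644}{\left(- \frac{5}{4} + \left(-601\right)^{2}\right) + 279132} = \frac{\left(-120 + 165\right) + 168644}{\left(- \frac{5}{4} + 361201\right) + 279132} = \frac{45 + 168644}{\frac{1444799}{4} + 279132} = \frac{168689}{\frac{2561327}{4}} = 168689 \cdot \frac{4}{2561327} = \frac{674756}{2561327}$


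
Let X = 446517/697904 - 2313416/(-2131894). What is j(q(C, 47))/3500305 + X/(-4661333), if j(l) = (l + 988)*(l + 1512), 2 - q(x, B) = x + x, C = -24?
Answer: 5622370546706083238451769/12138005138200167425552720 ≈ 0.46320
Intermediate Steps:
X = 1283234596631/743928675088 (X = 446517*(1/697904) - 2313416*(-1/2131894) = 446517/697904 + 1156708/1065947 = 1283234596631/743928675088 ≈ 1.7249)
q(x, B) = 2 - 2*x (q(x, B) = 2 - (x + x) = 2 - 2*x)
j(l) = (988 + l)*(1512 + l)
j(q(C, 47))/3500305 + X/(-4661333) = (1493856 + (2 - 2*(-24))**2 + 2500*(2 - 2*(-24)))/3500305 + (1283234596631/743928675088)/(-4661333) = (1493856 + (2 + 48)**2 + 2500*(2 + 48))*(1/3500305) + (1283234596631/743928675088)*(-1/4661333) = (1493856 + 50**2 + 2500*50)*(1/3500305) - 1283234596631/3467699282833972304 = (1493856 + 2500 + 125000)*(1/3500305) - 1283234596631/3467699282833972304 = 1621356*(1/3500305) - 1283234596631/3467699282833972304 = 1621356/3500305 - 1283234596631/3467699282833972304 = 5622370546706083238451769/12138005138200167425552720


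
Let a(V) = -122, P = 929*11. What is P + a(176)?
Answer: 10097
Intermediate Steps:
P = 10219
P + a(176) = 10219 - 122 = 10097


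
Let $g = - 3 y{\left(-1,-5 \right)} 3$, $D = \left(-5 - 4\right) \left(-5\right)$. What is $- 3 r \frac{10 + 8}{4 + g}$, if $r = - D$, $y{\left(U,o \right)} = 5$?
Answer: $- \frac{2430}{41} \approx -59.268$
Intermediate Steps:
$D = 45$ ($D = \left(-9\right) \left(-5\right) = 45$)
$g = -45$ ($g = \left(-3\right) 5 \cdot 3 = \left(-15\right) 3 = -45$)
$r = -45$ ($r = \left(-1\right) 45 = -45$)
$- 3 r \frac{10 + 8}{4 + g} = \left(-3\right) \left(-45\right) \frac{10 + 8}{4 - 45} = 135 \frac{18}{-41} = 135 \cdot 18 \left(- \frac{1}{41}\right) = 135 \left(- \frac{18}{41}\right) = - \frac{2430}{41}$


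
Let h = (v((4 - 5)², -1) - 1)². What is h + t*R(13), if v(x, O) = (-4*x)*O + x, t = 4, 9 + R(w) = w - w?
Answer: -20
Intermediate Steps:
R(w) = -9 (R(w) = -9 + (w - w) = -9 + 0 = -9)
v(x, O) = x - 4*O*x (v(x, O) = -4*O*x + x = x - 4*O*x)
h = 16 (h = ((4 - 5)²*(1 - 4*(-1)) - 1)² = ((-1)²*(1 + 4) - 1)² = (1*5 - 1)² = (5 - 1)² = 4² = 16)
h + t*R(13) = 16 + 4*(-9) = 16 - 36 = -20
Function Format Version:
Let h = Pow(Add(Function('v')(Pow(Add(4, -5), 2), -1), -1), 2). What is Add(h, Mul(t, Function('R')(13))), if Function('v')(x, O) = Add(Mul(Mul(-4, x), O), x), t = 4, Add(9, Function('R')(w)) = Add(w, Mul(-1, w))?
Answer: -20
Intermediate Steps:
Function('R')(w) = -9 (Function('R')(w) = Add(-9, Add(w, Mul(-1, w))) = Add(-9, 0) = -9)
Function('v')(x, O) = Add(x, Mul(-4, O, x)) (Function('v')(x, O) = Add(Mul(-4, O, x), x) = Add(x, Mul(-4, O, x)))
h = 16 (h = Pow(Add(Mul(Pow(Add(4, -5), 2), Add(1, Mul(-4, -1))), -1), 2) = Pow(Add(Mul(Pow(-1, 2), Add(1, 4)), -1), 2) = Pow(Add(Mul(1, 5), -1), 2) = Pow(Add(5, -1), 2) = Pow(4, 2) = 16)
Add(h, Mul(t, Function('R')(13))) = Add(16, Mul(4, -9)) = Add(16, -36) = -20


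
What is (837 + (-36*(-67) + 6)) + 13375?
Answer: 16630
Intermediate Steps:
(837 + (-36*(-67) + 6)) + 13375 = (837 + (2412 + 6)) + 13375 = (837 + 2418) + 13375 = 3255 + 13375 = 16630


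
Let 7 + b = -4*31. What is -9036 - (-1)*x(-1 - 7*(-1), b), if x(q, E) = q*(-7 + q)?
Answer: -9042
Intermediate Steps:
b = -131 (b = -7 - 4*31 = -7 - 124 = -131)
-9036 - (-1)*x(-1 - 7*(-1), b) = -9036 - (-1)*(-1 - 7*(-1))*(-7 + (-1 - 7*(-1))) = -9036 - (-1)*(-1 + 7)*(-7 + (-1 + 7)) = -9036 - (-1)*6*(-7 + 6) = -9036 - (-1)*6*(-1) = -9036 - (-1)*(-6) = -9036 - 1*6 = -9036 - 6 = -9042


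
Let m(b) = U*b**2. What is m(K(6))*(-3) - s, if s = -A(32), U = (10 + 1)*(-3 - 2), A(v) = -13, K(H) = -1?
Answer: 152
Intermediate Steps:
U = -55 (U = 11*(-5) = -55)
s = 13 (s = -1*(-13) = 13)
m(b) = -55*b**2
m(K(6))*(-3) - s = -55*(-1)**2*(-3) - 1*13 = -55*1*(-3) - 13 = -55*(-3) - 13 = 165 - 13 = 152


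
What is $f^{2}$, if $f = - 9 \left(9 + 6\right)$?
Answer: $18225$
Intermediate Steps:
$f = -135$ ($f = \left(-9\right) 15 = -135$)
$f^{2} = \left(-135\right)^{2} = 18225$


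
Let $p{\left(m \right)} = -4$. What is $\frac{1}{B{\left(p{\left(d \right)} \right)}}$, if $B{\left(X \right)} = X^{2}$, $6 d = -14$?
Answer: $\frac{1}{16} \approx 0.0625$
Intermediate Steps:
$d = - \frac{7}{3}$ ($d = \frac{1}{6} \left(-14\right) = - \frac{7}{3} \approx -2.3333$)
$\frac{1}{B{\left(p{\left(d \right)} \right)}} = \frac{1}{\left(-4\right)^{2}} = \frac{1}{16}$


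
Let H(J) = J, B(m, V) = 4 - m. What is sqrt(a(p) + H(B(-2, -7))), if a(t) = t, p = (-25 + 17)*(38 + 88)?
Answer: I*sqrt(1002) ≈ 31.654*I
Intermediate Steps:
p = -1008 (p = -8*126 = -1008)
sqrt(a(p) + H(B(-2, -7))) = sqrt(-1008 + (4 - 1*(-2))) = sqrt(-1008 + (4 + 2)) = sqrt(-1008 + 6) = sqrt(-1002) = I*sqrt(1002)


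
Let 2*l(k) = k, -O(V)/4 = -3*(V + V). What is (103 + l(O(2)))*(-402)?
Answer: -51054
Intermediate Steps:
O(V) = 24*V (O(V) = -(-12)*(V + V) = -(-12)*2*V = -(-24)*V = 24*V)
l(k) = k/2
(103 + l(O(2)))*(-402) = (103 + (24*2)/2)*(-402) = (103 + (½)*48)*(-402) = (103 + 24)*(-402) = 127*(-402) = -51054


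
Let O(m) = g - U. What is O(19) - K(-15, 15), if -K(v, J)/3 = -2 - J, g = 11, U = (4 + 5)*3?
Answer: -67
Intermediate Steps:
U = 27 (U = 9*3 = 27)
K(v, J) = 6 + 3*J (K(v, J) = -3*(-2 - J) = 6 + 3*J)
O(m) = -16 (O(m) = 11 - 1*27 = 11 - 27 = -16)
O(19) - K(-15, 15) = -16 - (6 + 3*15) = -16 - (6 + 45) = -16 - 1*51 = -16 - 51 = -67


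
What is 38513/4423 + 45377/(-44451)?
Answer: 1511238892/196606773 ≈ 7.6866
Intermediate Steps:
38513/4423 + 45377/(-44451) = 38513*(1/4423) + 45377*(-1/44451) = 38513/4423 - 45377/44451 = 1511238892/196606773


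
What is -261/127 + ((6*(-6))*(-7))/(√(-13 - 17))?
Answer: -261/127 - 42*I*√30/5 ≈ -2.0551 - 46.009*I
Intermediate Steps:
-261/127 + ((6*(-6))*(-7))/(√(-13 - 17)) = -261*1/127 + (-36*(-7))/(√(-30)) = -261/127 + 252/((I*√30)) = -261/127 + 252*(-I*√30/30) = -261/127 - 42*I*√30/5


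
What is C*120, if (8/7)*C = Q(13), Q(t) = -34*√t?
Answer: -3570*√13 ≈ -12872.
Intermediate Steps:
C = -119*√13/4 (C = 7*(-34*√13)/8 = -119*√13/4 ≈ -107.27)
C*120 = -119*√13/4*120 = -3570*√13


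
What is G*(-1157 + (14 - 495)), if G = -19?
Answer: 31122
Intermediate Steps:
G*(-1157 + (14 - 495)) = -19*(-1157 + (14 - 495)) = -19*(-1157 - 481) = -19*(-1638) = 31122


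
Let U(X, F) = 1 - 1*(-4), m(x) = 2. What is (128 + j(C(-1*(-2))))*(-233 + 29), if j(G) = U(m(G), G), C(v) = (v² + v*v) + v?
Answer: -27132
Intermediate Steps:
U(X, F) = 5 (U(X, F) = 1 + 4 = 5)
C(v) = v + 2*v² (C(v) = (v² + v²) + v = 2*v² + v = v + 2*v²)
j(G) = 5
(128 + j(C(-1*(-2))))*(-233 + 29) = (128 + 5)*(-233 + 29) = 133*(-204) = -27132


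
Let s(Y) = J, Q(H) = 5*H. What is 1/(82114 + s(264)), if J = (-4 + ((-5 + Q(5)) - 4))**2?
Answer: 1/82258 ≈ 1.2157e-5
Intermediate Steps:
J = 144 (J = (-4 + ((-5 + 5*5) - 4))**2 = (-4 + ((-5 + 25) - 4))**2 = (-4 + (20 - 4))**2 = (-4 + 16)**2 = 12**2 = 144)
s(Y) = 144
1/(82114 + s(264)) = 1/(82114 + 144) = 1/82258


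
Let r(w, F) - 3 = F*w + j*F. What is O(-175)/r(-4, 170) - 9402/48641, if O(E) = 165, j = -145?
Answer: -246150219/1231930607 ≈ -0.19981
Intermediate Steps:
r(w, F) = 3 - 145*F + F*w (r(w, F) = 3 + (F*w - 145*F) = 3 + (-145*F + F*w) = 3 - 145*F + F*w)
O(-175)/r(-4, 170) - 9402/48641 = 165/(3 - 145*170 + 170*(-4)) - 9402/48641 = 165/(3 - 24650 - 680) - 9402*1/48641 = 165/(-25327) - 9402/48641 = 165*(-1/25327) - 9402/48641 = -165/25327 - 9402/48641 = -246150219/1231930607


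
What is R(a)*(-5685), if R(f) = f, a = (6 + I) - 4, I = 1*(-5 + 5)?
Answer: -11370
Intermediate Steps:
I = 0 (I = 1*0 = 0)
a = 2 (a = (6 + 0) - 4 = 6 - 4 = 2)
R(a)*(-5685) = 2*(-5685) = -11370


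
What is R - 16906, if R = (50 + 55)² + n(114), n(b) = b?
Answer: -5767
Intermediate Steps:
R = 11139 (R = (50 + 55)² + 114 = 105² + 114 = 11025 + 114 = 11139)
R - 16906 = 11139 - 16906 = -5767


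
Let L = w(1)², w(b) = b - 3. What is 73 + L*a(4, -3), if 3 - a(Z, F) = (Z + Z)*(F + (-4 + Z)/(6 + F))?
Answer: 181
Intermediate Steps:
w(b) = -3 + b
L = 4 (L = (-3 + 1)² = (-2)² = 4)
a(Z, F) = 3 - 2*Z*(F + (-4 + Z)/(6 + F)) (a(Z, F) = 3 - (Z + Z)*(F + (-4 + Z)/(6 + F)) = 3 - 2*Z*(F + (-4 + Z)/(6 + F)))
73 + L*a(4, -3) = 73 + 4*((18 - 2*4² + 3*(-3) + 8*4 - 12*(-3)*4 - 2*4*(-3)²)/(6 - 3)) = 73 + 4*((18 - 2*16 - 9 + 32 + 144 - 2*4*9)/3) = 73 + 4*((18 - 32 - 9 + 32 + 144 - 72)/3) = 73 + 4*((⅓)*81) = 73 + 4*27 = 73 + 108 = 181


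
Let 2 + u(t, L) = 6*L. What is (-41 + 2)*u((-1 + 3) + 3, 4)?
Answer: -858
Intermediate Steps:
u(t, L) = -2 + 6*L
(-41 + 2)*u((-1 + 3) + 3, 4) = (-41 + 2)*(-2 + 6*4) = -39*(-2 + 24) = -39*22 = -858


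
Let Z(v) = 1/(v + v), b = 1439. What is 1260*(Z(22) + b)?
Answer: 19944855/11 ≈ 1.8132e+6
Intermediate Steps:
Z(v) = 1/(2*v)
1260*(Z(22) + b) = 1260*((1/2)/22 + 1439) = 1260*((1/2)*(1/22) + 1439) = 1260*(1/44 + 1439) = 1260*(63317/44) = 19944855/11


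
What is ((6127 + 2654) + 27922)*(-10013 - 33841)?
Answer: -1609573362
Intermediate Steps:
((6127 + 2654) + 27922)*(-10013 - 33841) = (8781 + 27922)*(-43854) = 36703*(-43854) = -1609573362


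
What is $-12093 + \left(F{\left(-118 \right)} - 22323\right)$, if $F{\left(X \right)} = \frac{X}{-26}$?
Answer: $- \frac{447349}{13} \approx -34411.0$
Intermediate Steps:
$F{\left(X \right)} = - \frac{X}{26}$
$-12093 + \left(F{\left(-118 \right)} - 22323\right) = -12093 - \frac{290140}{13} = - \frac{447349}{13}$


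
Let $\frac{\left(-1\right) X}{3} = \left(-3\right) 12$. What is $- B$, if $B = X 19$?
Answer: $-2052$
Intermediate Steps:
$X = 108$ ($X = - 3 \left(\left(-3\right) 12\right) = \left(-3\right) \left(-36\right) = 108$)
$B = 2052$ ($B = 108 \cdot 19 = 2052$)
$- B = \left(-1\right) 2052 = -2052$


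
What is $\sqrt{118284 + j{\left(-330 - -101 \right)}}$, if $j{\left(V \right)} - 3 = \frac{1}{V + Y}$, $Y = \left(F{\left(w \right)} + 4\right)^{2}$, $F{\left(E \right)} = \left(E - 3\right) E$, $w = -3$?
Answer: $\frac{\sqrt{7691612430}}{255} \approx 343.93$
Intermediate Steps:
$F{\left(E \right)} = E \left(-3 + E\right)$ ($F{\left(E \right)} = \left(-3 + E\right) E = E \left(-3 + E\right)$)
$Y = 484$ ($Y = \left(- 3 \left(-3 - 3\right) + 4\right)^{2} = \left(\left(-3\right) \left(-6\right) + 4\right)^{2} = \left(18 + 4\right)^{2} = 22^{2} = 484$)
$j{\left(V \right)} = 3 + \frac{1}{484 + V}$ ($j{\left(V \right)} = 3 + \frac{1}{V + 484} = 3 + \frac{1}{484 + V}$)
$\sqrt{118284 + j{\left(-330 - -101 \right)}} = \sqrt{118284 + \frac{1453 + 3 \left(-330 - -101\right)}{484 - 229}} = \sqrt{118284 + \frac{1453 + 3 \left(-330 + 101\right)}{484 + \left(-330 + 101\right)}} = \sqrt{118284 + \frac{1453 + 3 \left(-229\right)}{484 - 229}} = \sqrt{118284 + \frac{1453 - 687}{255}} = \sqrt{118284 + \frac{1}{255} \cdot 766} = \sqrt{118284 + \frac{766}{255}} = \sqrt{\frac{30163186}{255}} = \frac{\sqrt{7691612430}}{255}$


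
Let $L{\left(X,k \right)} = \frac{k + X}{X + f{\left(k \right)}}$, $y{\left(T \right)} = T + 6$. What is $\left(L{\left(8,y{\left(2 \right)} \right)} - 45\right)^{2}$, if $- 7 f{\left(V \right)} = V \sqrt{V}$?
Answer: $\frac{3053577}{1681} - \frac{97832 \sqrt{2}}{1681} \approx 1734.2$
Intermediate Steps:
$f{\left(V \right)} = - \frac{V^{\frac{3}{2}}}{7}$ ($f{\left(V \right)} = - \frac{V \sqrt{V}}{7} = - \frac{V^{\frac{3}{2}}}{7}$)
$y{\left(T \right)} = 6 + T$
$L{\left(X,k \right)} = \frac{X + k}{X - \frac{k^{\frac{3}{2}}}{7}}$ ($L{\left(X,k \right)} = \frac{k + X}{X - \frac{k^{\frac{3}{2}}}{7}} = \frac{X + k}{X - \frac{k^{\frac{3}{2}}}{7}}$)
$\left(L{\left(8,y{\left(2 \right)} \right)} - 45\right)^{2} = \left(\frac{7 \left(8 + \left(6 + 2\right)\right)}{- \left(6 + 2\right)^{\frac{3}{2}} + 7 \cdot 8} - 45\right)^{2} = \left(\frac{7 \left(8 + 8\right)}{- 8^{\frac{3}{2}} + 56} - 45\right)^{2} = \left(7 \frac{1}{- 16 \sqrt{2} + 56} \cdot 16 - 45\right)^{2} = \left(7 \frac{1}{56 - 16 \sqrt{2}} \cdot 16 - 45\right)^{2} = \left(\frac{112}{56 - 16 \sqrt{2}} - 45\right)^{2} = \left(-45 + \frac{112}{56 - 16 \sqrt{2}}\right)^{2}$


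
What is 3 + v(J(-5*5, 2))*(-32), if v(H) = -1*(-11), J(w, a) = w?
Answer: -349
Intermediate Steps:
v(H) = 11
3 + v(J(-5*5, 2))*(-32) = 3 + 11*(-32) = 3 - 352 = -349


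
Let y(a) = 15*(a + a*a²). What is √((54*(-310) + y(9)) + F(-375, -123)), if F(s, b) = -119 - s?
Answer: I*√5414 ≈ 73.58*I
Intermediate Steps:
y(a) = 15*a + 15*a³ (y(a) = 15*(a + a³) = 15*a + 15*a³)
√((54*(-310) + y(9)) + F(-375, -123)) = √((54*(-310) + 15*9*(1 + 9²)) + (-119 - 1*(-375))) = √((-16740 + 15*9*(1 + 81)) + (-119 + 375)) = √((-16740 + 15*9*82) + 256) = √((-16740 + 11070) + 256) = √(-5670 + 256) = √(-5414) = I*√5414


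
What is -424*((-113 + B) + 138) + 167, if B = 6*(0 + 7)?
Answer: -28241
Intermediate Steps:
B = 42 (B = 6*7 = 42)
-424*((-113 + B) + 138) + 167 = -424*((-113 + 42) + 138) + 167 = -424*(-71 + 138) + 167 = -424*67 + 167 = -28408 + 167 = -28241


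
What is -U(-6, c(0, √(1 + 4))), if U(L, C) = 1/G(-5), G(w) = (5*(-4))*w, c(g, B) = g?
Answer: -1/100 ≈ -0.010000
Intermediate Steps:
G(w) = -20*w
U(L, C) = 1/100 (U(L, C) = 1/(-20*(-5)) = 1/100)
-U(-6, c(0, √(1 + 4))) = -1*1/100 = -1/100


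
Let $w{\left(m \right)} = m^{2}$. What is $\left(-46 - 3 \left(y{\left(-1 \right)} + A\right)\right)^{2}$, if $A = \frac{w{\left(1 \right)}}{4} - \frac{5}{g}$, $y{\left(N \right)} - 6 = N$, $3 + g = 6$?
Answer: $\frac{51529}{16} \approx 3220.6$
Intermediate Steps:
$g = 3$ ($g = -3 + 6 = 3$)
$y{\left(N \right)} = 6 + N$
$A = - \frac{17}{12}$ ($A = \frac{1^{2}}{4} - \frac{5}{3} = 1 \cdot \frac{1}{4} - \frac{5}{3} = \frac{1}{4} - \frac{5}{3} = - \frac{17}{12} \approx -1.4167$)
$\left(-46 - 3 \left(y{\left(-1 \right)} + A\right)\right)^{2} = \left(-46 - 3 \left(\left(6 - 1\right) - \frac{17}{12}\right)\right)^{2} = \left(-46 - 3 \left(5 - \frac{17}{12}\right)\right)^{2} = \left(-46 - \frac{43}{4}\right)^{2} = \left(- \frac{227}{4}\right)^{2} = \frac{51529}{16}$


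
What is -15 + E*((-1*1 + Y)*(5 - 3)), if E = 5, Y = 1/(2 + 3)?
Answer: -23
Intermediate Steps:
Y = ⅕ (Y = 1/5 = ⅕ ≈ 0.20000)
-15 + E*((-1*1 + Y)*(5 - 3)) = -15 + 5*((-1*1 + ⅕)*(5 - 3)) = -15 + 5*((-1 + ⅕)*2) = -15 + 5*(-⅘*2) = -15 + 5*(-8/5) = -15 - 8 = -23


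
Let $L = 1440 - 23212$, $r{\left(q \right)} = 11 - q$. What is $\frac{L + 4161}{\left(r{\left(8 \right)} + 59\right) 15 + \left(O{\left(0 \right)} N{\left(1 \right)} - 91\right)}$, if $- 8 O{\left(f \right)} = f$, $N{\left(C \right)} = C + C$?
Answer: $- \frac{17611}{839} \approx -20.99$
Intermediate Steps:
$N{\left(C \right)} = 2 C$
$O{\left(f \right)} = - \frac{f}{8}$
$L = -21772$ ($L = 1440 - 23212 = -21772$)
$\frac{L + 4161}{\left(r{\left(8 \right)} + 59\right) 15 + \left(O{\left(0 \right)} N{\left(1 \right)} - 91\right)} = \frac{-21772 + 4161}{\left(\left(11 - 8\right) + 59\right) 15 - \left(91 - \left(- \frac{1}{8}\right) 0 \cdot 2 \cdot 1\right)} = - \frac{17611}{\left(\left(11 - 8\right) + 59\right) 15 + \left(0 \cdot 2 - 91\right)} = - \frac{17611}{\left(3 + 59\right) 15 + \left(0 - 91\right)} = - \frac{17611}{62 \cdot 15 - 91} = - \frac{17611}{930 - 91} = - \frac{17611}{839}$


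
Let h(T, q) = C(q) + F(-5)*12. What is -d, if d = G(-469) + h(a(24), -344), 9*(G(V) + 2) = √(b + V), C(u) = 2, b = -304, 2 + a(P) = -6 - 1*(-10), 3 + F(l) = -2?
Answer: 60 - I*√773/9 ≈ 60.0 - 3.0892*I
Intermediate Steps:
F(l) = -5 (F(l) = -3 - 2 = -5)
a(P) = 2 (a(P) = -2 + (-6 - 1*(-10)) = -2 + (-6 + 10) = -2 + 4 = 2)
h(T, q) = -58 (h(T, q) = 2 - 5*12 = 2 - 60 = -58)
G(V) = -2 + √(-304 + V)/9
d = -60 + I*√773/9 (d = (-2 + √(-304 - 469)/9) - 58 = (-2 + √(-773)/9) - 58 = (-2 + (I*√773)/9) - 58 = (-2 + I*√773/9) - 58 = -60 + I*√773/9 ≈ -60.0 + 3.0892*I)
-d = -(-60 + I*√773/9) = 60 - I*√773/9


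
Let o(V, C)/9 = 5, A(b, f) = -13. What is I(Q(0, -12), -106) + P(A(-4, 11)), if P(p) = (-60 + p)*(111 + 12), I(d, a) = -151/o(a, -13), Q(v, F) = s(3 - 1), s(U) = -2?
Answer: -404206/45 ≈ -8982.4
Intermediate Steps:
o(V, C) = 45 (o(V, C) = 9*5 = 45)
Q(v, F) = -2
I(d, a) = -151/45
P(p) = -7380 + 123*p (P(p) = (-60 + p)*123 = -7380 + 123*p)
I(Q(0, -12), -106) + P(A(-4, 11)) = -151/45 + (-7380 + 123*(-13)) = -151/45 + (-7380 - 1599) = -151/45 - 8979 = -404206/45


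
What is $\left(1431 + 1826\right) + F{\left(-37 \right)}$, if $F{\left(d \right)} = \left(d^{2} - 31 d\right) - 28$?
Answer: $5745$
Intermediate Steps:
$F{\left(d \right)} = -28 + d^{2} - 31 d$
$\left(1431 + 1826\right) + F{\left(-37 \right)} = \left(1431 + 1826\right) - \left(-1119 - 1369\right) = 3257 + \left(-28 + 1369 + 1147\right) = 3257 + 2488 = 5745$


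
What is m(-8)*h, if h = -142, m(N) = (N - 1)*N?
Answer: -10224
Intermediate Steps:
m(N) = N*(-1 + N) (m(N) = (-1 + N)*N = N*(-1 + N))
m(-8)*h = -8*(-1 - 8)*(-142) = -8*(-9)*(-142) = 72*(-142) = -10224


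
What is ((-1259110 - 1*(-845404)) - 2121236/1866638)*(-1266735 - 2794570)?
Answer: 1568154054731655760/933319 ≈ 1.6802e+12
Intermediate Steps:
((-1259110 - 1*(-845404)) - 2121236/1866638)*(-1266735 - 2794570) = ((-1259110 + 845404) - 2121236*1/1866638)*(-4061305) = (-413706 - 1060618/933319)*(-4061305) = -386120730832/933319*(-4061305) = 1568154054731655760/933319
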